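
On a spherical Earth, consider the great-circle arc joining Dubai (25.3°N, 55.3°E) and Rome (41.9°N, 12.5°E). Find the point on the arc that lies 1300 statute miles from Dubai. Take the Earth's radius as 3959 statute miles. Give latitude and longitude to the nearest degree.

Write both endpoints as unit vectors p₁, p₂ with components (cos φ cos λ, cos φ sin λ, sin φ).
The central angle between the endpoints is δ = arccos(p₁·p₂) ≈ 0.677 rad (38.8°). The total great-circle distance is δ·R ≈ 0.677 × 3959 ≈ 2682 mi, so the target fraction is f = 1300/2682 ≈ 0.485.
Interpolate at f ≈ 0.485 with slerp weights a = sin((1−f)δ)/sin δ ≈ 0.546, b = sin(fδ)/sin δ ≈ 0.514.
p = a·p₁ + b·p₂ ≈ (0.655, 0.489, 0.577); φ = arcsin(p_z) ≈ 35.23°, λ = atan2(p_y, p_x) ≈ 36.73°.

≈ (35°N, 37°E)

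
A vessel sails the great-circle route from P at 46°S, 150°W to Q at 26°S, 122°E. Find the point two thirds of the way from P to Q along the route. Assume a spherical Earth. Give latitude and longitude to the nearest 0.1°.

Write both endpoints as unit vectors p₁, p₂ with components (cos φ cos λ, cos φ sin λ, sin φ).
The central angle between the endpoints is δ = arccos(p₁·p₂) ≈ 1.227 rad (70.3°).
Interpolate at f = 2/3 with slerp weights a = sin((1−f)δ)/sin δ ≈ 0.422, b = sin(fδ)/sin δ ≈ 0.775.
p = a·p₁ + b·p₂ ≈ (-0.623, 0.444, -0.644); φ = arcsin(p_z) ≈ -40.06°, λ = atan2(p_y, p_x) ≈ 144.53°.

≈ 40.1°S, 144.5°E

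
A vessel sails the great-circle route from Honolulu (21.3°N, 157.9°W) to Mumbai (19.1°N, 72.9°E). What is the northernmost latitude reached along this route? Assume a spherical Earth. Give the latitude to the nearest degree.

The great circle lies in the plane with unit normal n̂ = (p₁ × p₂)/|p₁ × p₂|.
Here n̂_z ≈ -0.759; the vertex latitude is φ_max = arccos|n̂_z| ≈ 40.6°.
Check via Clairaut: cos φ_max = |cos φ₁| · sin C = cos(21.3°)·sin(54.5°) ≈ 0.759, again giving ≈ 40.6°.

≈ 41°N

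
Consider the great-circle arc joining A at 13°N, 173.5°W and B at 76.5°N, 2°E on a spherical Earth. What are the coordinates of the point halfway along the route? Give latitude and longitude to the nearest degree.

From cos δ = sin φ₁ sin φ₂ + cos φ₁ cos φ₂ cos Δλ, the central angle is δ ≈ 1.579 rad (90.5°).
Interpolate at f = 1/2 with slerp weights a = sin((1−f)δ)/sin δ ≈ 0.710, b = sin(fδ)/sin δ ≈ 0.710.
p = a·p₁ + b·p₂ ≈ (-0.522, -0.073, 0.850); φ = arcsin(p_z) ≈ 58.22°, λ = atan2(p_y, p_x) ≈ -172.09°.

≈ 58°N, 172°W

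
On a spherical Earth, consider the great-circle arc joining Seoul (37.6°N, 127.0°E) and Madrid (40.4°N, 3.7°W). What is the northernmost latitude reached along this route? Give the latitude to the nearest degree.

The great circle lies in the plane with unit normal n̂ = (p₁ × p₂)/|p₁ × p₂|.
Here n̂_z ≈ -0.457; the vertex latitude is φ_max = arccos|n̂_z| ≈ 62.8°.
Check via Clairaut: cos φ_max = |cos φ₁| · sin C = cos(37.6°)·sin(35.3°) ≈ 0.457, again giving ≈ 62.8°.

≈ 63°N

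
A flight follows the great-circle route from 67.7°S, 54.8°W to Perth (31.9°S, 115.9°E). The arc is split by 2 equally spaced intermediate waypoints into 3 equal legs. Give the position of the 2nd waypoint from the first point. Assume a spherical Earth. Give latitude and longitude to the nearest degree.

≈ 59°S, 113°E

From cos δ = sin φ₁ sin φ₂ + cos φ₁ cos φ₂ cos Δλ, the central angle is δ ≈ 1.399 rad (80.2°).
Interpolate at f = 2/3 with slerp weights a = sin((1−f)δ)/sin δ ≈ 0.456, b = sin(fδ)/sin δ ≈ 0.815.
p = a·p₁ + b·p₂ ≈ (-0.202, 0.481, -0.853); φ = arcsin(p_z) ≈ -58.54°, λ = atan2(p_y, p_x) ≈ 112.83°.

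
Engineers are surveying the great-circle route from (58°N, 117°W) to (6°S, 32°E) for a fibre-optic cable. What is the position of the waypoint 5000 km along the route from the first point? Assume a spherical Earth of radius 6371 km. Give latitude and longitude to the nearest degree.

≈ (64°N, 14°W)

Convert each endpoint to a unit vector on the sphere (x = cos φ cos λ, y = cos φ sin λ, z = sin φ).
The central angle between the endpoints is δ = arccos(p₁·p₂) ≈ 2.142 rad (122.7°). The total great-circle distance is δ·R ≈ 2.142 × 6371 ≈ 13645 km, so the target fraction is f = 5000/13645 ≈ 0.366.
Interpolate at f ≈ 0.366 with slerp weights a = sin((1−f)δ)/sin δ ≈ 1.161, b = sin(fδ)/sin δ ≈ 0.840.
p = a·p₁ + b·p₂ ≈ (0.429, -0.106, 0.897); φ = arcsin(p_z) ≈ 63.78°, λ = atan2(p_y, p_x) ≈ -13.85°.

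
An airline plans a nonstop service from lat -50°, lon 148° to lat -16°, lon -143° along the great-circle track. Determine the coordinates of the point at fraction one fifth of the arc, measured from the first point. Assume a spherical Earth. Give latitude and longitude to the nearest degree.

≈ lat -47°, lon 167°

The haversine formula gives a central angle δ ≈ 1.123 rad (64.4°) between the endpoints.
Interpolate at f = 1/5 with slerp weights a = sin((1−f)δ)/sin δ ≈ 0.868, b = sin(fδ)/sin δ ≈ 0.247.
p = a·p₁ + b·p₂ ≈ (-0.663, 0.153, -0.733); φ = arcsin(p_z) ≈ -47.14°, λ = atan2(p_y, p_x) ≈ 167.03°.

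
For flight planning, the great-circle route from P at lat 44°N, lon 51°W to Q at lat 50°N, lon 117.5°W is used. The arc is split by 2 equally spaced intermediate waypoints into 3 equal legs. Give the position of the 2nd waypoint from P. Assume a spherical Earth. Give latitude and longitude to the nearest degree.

≈ lat 53°N, lon 94°W

Write both endpoints as unit vectors p₁, p₂ with components (cos φ cos λ, cos φ sin λ, sin φ).
The central angle between the endpoints is δ = arccos(p₁·p₂) ≈ 0.772 rad (44.2°).
Interpolate at f = 2/3 with slerp weights a = sin((1−f)δ)/sin δ ≈ 0.365, b = sin(fδ)/sin δ ≈ 0.706.
p = a·p₁ + b·p₂ ≈ (-0.044, -0.606, 0.794); φ = arcsin(p_z) ≈ 52.56°, λ = atan2(p_y, p_x) ≈ -94.18°.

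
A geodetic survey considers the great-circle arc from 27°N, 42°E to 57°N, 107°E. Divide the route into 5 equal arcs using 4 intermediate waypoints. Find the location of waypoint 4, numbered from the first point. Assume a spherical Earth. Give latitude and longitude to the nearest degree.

≈ 55°N, 88°E

Convert each endpoint to a unit vector on the sphere (x = cos φ cos λ, y = cos φ sin λ, z = sin φ).
The central angle between the endpoints is δ = arccos(p₁·p₂) ≈ 0.945 rad (54.1°).
Interpolate at f = 4/5 with slerp weights a = sin((1−f)δ)/sin δ ≈ 0.232, b = sin(fδ)/sin δ ≈ 0.846.
p = a·p₁ + b·p₂ ≈ (0.019, 0.579, 0.815); φ = arcsin(p_z) ≈ 54.60°, λ = atan2(p_y, p_x) ≈ 88.15°.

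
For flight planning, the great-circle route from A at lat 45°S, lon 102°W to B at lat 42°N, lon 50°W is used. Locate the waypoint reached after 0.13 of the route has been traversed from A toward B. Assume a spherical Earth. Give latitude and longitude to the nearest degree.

From cos δ = sin φ₁ sin φ₂ + cos φ₁ cos φ₂ cos Δλ, the central angle is δ ≈ 1.721 rad (98.6°).
Interpolate at f = 0.13 with slerp weights a = sin((1−f)δ)/sin δ ≈ 1.009, b = sin(fδ)/sin δ ≈ 0.224.
p = a·p₁ + b·p₂ ≈ (-0.041, -0.825, -0.563); φ = arcsin(p_z) ≈ -34.27°, λ = atan2(p_y, p_x) ≈ -92.85°.

≈ lat 34°S, lon 93°W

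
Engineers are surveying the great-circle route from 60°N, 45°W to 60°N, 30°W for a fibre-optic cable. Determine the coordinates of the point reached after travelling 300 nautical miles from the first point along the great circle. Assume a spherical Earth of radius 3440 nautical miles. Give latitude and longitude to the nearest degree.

Convert each endpoint to a unit vector on the sphere (x = cos φ cos λ, y = cos φ sin λ, z = sin φ).
The central angle between the endpoints is δ = arccos(p₁·p₂) ≈ 0.131 rad (7.5°). The total great-circle distance is δ·R ≈ 0.131 × 3440 ≈ 449 nmi, so the target fraction is f = 300/449 ≈ 0.668.
Interpolate at f ≈ 0.668 with slerp weights a = sin((1−f)δ)/sin δ ≈ 0.333, b = sin(fδ)/sin δ ≈ 0.669.
p = a·p₁ + b·p₂ ≈ (0.407, -0.285, 0.868); φ = arcsin(p_z) ≈ 60.19°, λ = atan2(p_y, p_x) ≈ -34.98°.

≈ 60°N, 35°W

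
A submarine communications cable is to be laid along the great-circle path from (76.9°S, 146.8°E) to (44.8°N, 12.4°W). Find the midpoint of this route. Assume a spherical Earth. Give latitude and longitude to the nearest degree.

≈ (28°S, 3°W)

Convert each endpoint to a unit vector on the sphere (x = cos φ cos λ, y = cos φ sin λ, z = sin φ).
The central angle between the endpoints is δ = arccos(p₁·p₂) ≈ 2.562 rad (146.8°).
Interpolate at f = 1/2 with slerp weights a = sin((1−f)δ)/sin δ ≈ 1.749, b = sin(fδ)/sin δ ≈ 1.749.
p = a·p₁ + b·p₂ ≈ (0.881, -0.049, -0.471); φ = arcsin(p_z) ≈ -28.11°, λ = atan2(p_y, p_x) ≈ -3.21°.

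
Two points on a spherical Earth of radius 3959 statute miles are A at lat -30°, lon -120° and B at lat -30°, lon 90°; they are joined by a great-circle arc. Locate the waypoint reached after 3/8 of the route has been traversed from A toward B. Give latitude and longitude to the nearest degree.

Convert each endpoint to a unit vector on the sphere (x = cos φ cos λ, y = cos φ sin λ, z = sin φ).
The central angle between the endpoints is δ = arccos(p₁·p₂) ≈ 1.982 rad (113.5°).
Interpolate at f = 3/8 with slerp weights a = sin((1−f)δ)/sin δ ≈ 1.031, b = sin(fδ)/sin δ ≈ 0.738.
p = a·p₁ + b·p₂ ≈ (-0.447, -0.134, -0.885); φ = arcsin(p_z) ≈ -62.21°, λ = atan2(p_y, p_x) ≈ -163.27°.

≈ lat -62°, lon -163°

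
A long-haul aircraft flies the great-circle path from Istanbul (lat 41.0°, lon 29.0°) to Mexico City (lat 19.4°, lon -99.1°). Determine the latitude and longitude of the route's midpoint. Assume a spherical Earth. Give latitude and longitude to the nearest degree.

From cos δ = sin φ₁ sin φ₂ + cos φ₁ cos φ₂ cos Δλ, the central angle is δ ≈ 1.794 rad (102.8°).
Interpolate at f = 1/2 with slerp weights a = sin((1−f)δ)/sin δ ≈ 0.801, b = sin(fδ)/sin δ ≈ 0.801.
p = a·p₁ + b·p₂ ≈ (0.409, -0.453, 0.792); φ = arcsin(p_z) ≈ 52.36°, λ = atan2(p_y, p_x) ≈ -47.90°.

≈ lat 52°, lon -48°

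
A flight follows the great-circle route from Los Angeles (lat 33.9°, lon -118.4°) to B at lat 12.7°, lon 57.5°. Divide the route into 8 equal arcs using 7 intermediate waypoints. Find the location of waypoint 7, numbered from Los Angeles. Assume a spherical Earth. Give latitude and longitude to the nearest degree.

Write both endpoints as unit vectors p₁, p₂ with components (cos φ cos λ, cos φ sin λ, sin φ).
The central angle between the endpoints is δ = arccos(p₁·p₂) ≈ 2.325 rad (133.2°).
Interpolate at f = 7/8 with slerp weights a = sin((1−f)δ)/sin δ ≈ 0.393, b = sin(fδ)/sin δ ≈ 1.228.
p = a·p₁ + b·p₂ ≈ (0.488, 0.723, 0.489); φ = arcsin(p_z) ≈ 29.29°, λ = atan2(p_y, p_x) ≈ 55.97°.

≈ lat 29°, lon 56°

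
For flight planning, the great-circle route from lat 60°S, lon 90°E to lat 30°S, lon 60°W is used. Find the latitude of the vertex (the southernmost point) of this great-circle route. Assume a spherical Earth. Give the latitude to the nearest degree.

The great circle lies in the plane with unit normal n̂ = (p₁ × p₂)/|p₁ × p₂|.
Here n̂_z ≈ -0.217; the vertex latitude is φ_max = arccos|n̂_z| ≈ 77.5°.
Check via Clairaut: cos φ_max = |cos φ₁| · sin C = cos(60.0°)·sin(154.3°) ≈ 0.217, again giving ≈ 77.5°.

≈ 77°S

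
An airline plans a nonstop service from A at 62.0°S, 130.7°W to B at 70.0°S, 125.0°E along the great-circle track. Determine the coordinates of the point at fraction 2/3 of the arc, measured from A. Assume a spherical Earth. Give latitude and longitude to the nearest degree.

≈ 75°S, 165°E

Convert each endpoint to a unit vector on the sphere (x = cos φ cos λ, y = cos φ sin λ, z = sin φ).
The central angle between the endpoints is δ = arccos(p₁·p₂) ≈ 0.660 rad (37.8°).
Interpolate at f = 2/3 with slerp weights a = sin((1−f)δ)/sin δ ≈ 0.356, b = sin(fδ)/sin δ ≈ 0.695.
p = a·p₁ + b·p₂ ≈ (-0.245, 0.068, -0.967); φ = arcsin(p_z) ≈ -75.26°, λ = atan2(p_y, p_x) ≈ 164.51°.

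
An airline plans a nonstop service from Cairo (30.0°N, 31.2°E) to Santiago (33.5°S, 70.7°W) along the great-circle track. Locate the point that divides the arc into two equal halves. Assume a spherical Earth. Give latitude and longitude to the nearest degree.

≈ (3°S, 18°W)

From cos δ = sin φ₁ sin φ₂ + cos φ₁ cos φ₂ cos Δλ, the central angle is δ ≈ 2.010 rad (115.1°).
Interpolate at f = 1/2 with slerp weights a = sin((1−f)δ)/sin δ ≈ 0.932, b = sin(fδ)/sin δ ≈ 0.932.
p = a·p₁ + b·p₂ ≈ (0.948, -0.316, -0.048); φ = arcsin(p_z) ≈ -2.78°, λ = atan2(p_y, p_x) ≈ -18.41°.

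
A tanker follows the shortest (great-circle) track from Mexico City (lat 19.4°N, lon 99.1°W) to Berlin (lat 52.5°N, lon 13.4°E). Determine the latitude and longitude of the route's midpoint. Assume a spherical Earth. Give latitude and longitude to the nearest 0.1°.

Convert each endpoint to a unit vector on the sphere (x = cos φ cos λ, y = cos φ sin λ, z = sin φ).
The central angle between the endpoints is δ = arccos(p₁·p₂) ≈ 1.527 rad (87.5°).
Interpolate at f = 1/2 with slerp weights a = sin((1−f)δ)/sin δ ≈ 0.692, b = sin(fδ)/sin δ ≈ 0.692.
p = a·p₁ + b·p₂ ≈ (0.307, -0.547, 0.779); φ = arcsin(p_z) ≈ 51.17°, λ = atan2(p_y, p_x) ≈ -60.73°.

≈ lat 51.2°N, lon 60.7°W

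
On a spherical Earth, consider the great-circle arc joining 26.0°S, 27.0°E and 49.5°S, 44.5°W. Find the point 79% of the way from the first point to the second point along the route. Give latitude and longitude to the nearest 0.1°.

Convert each endpoint to a unit vector on the sphere (x = cos φ cos λ, y = cos φ sin λ, z = sin φ).
The central angle between the endpoints is δ = arccos(p₁·p₂) ≈ 1.026 rad (58.8°).
Interpolate at f = 0.79 with slerp weights a = sin((1−f)δ)/sin δ ≈ 0.250, b = sin(fδ)/sin δ ≈ 0.847.
p = a·p₁ + b·p₂ ≈ (0.593, -0.284, -0.754); φ = arcsin(p_z) ≈ -48.92°, λ = atan2(p_y, p_x) ≈ -25.58°.

≈ 48.9°S, 25.6°W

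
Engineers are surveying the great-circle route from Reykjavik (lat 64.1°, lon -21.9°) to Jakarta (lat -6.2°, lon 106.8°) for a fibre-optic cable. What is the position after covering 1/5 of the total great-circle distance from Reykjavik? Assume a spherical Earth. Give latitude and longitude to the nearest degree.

≈ lat 67°, lon 34°

Convert each endpoint to a unit vector on the sphere (x = cos φ cos λ, y = cos φ sin λ, z = sin φ).
The central angle between the endpoints is δ = arccos(p₁·p₂) ≈ 1.948 rad (111.6°).
Interpolate at f = 1/5 with slerp weights a = sin((1−f)δ)/sin δ ≈ 1.076, b = sin(fδ)/sin δ ≈ 0.409.
p = a·p₁ + b·p₂ ≈ (0.319, 0.214, 0.924); φ = arcsin(p_z) ≈ 67.45°, λ = atan2(p_y, p_x) ≈ 33.86°.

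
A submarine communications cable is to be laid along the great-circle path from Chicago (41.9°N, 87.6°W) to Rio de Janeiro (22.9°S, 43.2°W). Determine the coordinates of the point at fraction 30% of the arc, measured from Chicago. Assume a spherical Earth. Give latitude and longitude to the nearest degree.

≈ 23°N, 71°W

Write both endpoints as unit vectors p₁, p₂ with components (cos φ cos λ, cos φ sin λ, sin φ).
The central angle between the endpoints is δ = arccos(p₁·p₂) ≈ 1.339 rad (76.7°).
Interpolate at f = 0.30 with slerp weights a = sin((1−f)δ)/sin δ ≈ 0.828, b = sin(fδ)/sin δ ≈ 0.402.
p = a·p₁ + b·p₂ ≈ (0.296, -0.869, 0.397); φ = arcsin(p_z) ≈ 23.37°, λ = atan2(p_y, p_x) ≈ -71.22°.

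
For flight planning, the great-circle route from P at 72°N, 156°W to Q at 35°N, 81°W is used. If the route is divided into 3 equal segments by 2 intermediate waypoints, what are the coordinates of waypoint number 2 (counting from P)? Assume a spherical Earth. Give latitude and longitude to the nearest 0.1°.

≈ 50.8°N, 91.3°W

Convert each endpoint to a unit vector on the sphere (x = cos φ cos λ, y = cos φ sin λ, z = sin φ).
The central angle between the endpoints is δ = arccos(p₁·p₂) ≈ 0.913 rad (52.3°).
Interpolate at f = 2/3 with slerp weights a = sin((1−f)δ)/sin δ ≈ 0.379, b = sin(fδ)/sin δ ≈ 0.723.
p = a·p₁ + b·p₂ ≈ (-0.014, -0.632, 0.775); φ = arcsin(p_z) ≈ 50.77°, λ = atan2(p_y, p_x) ≈ -91.30°.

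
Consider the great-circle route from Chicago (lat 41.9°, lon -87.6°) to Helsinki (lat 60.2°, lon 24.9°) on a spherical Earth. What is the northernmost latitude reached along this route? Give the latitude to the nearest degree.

The great circle lies in the plane with unit normal n̂ = (p₁ × p₂)/|p₁ × p₂|.
Here n̂_z ≈ +0.380; the vertex latitude is φ_max = arccos|n̂_z| ≈ 67.7°.
Check via Clairaut: cos φ_max = |cos φ₁| · sin C = cos(41.9°)·sin(30.7°) ≈ 0.380, again giving ≈ 67.7°.

≈ 68°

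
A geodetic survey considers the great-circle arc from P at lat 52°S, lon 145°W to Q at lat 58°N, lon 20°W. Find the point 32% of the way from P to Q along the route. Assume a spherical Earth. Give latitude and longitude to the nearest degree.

≈ lat 16°S, lon 105°W

Convert each endpoint to a unit vector on the sphere (x = cos φ cos λ, y = cos φ sin λ, z = sin φ).
The central angle between the endpoints is δ = arccos(p₁·p₂) ≈ 2.597 rad (148.8°).
Interpolate at f = 0.32 with slerp weights a = sin((1−f)δ)/sin δ ≈ 1.894, b = sin(fδ)/sin δ ≈ 1.426.
p = a·p₁ + b·p₂ ≈ (-0.245, -0.927, -0.283); φ = arcsin(p_z) ≈ -16.44°, λ = atan2(p_y, p_x) ≈ -104.80°.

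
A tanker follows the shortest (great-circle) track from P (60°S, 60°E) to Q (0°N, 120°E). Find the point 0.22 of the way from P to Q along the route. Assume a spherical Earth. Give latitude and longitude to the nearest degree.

≈ (50°S, 83°E)

Write both endpoints as unit vectors p₁, p₂ with components (cos φ cos λ, cos φ sin λ, sin φ).
The central angle between the endpoints is δ = arccos(p₁·p₂) ≈ 1.318 rad (75.5°).
Interpolate at f = 0.22 with slerp weights a = sin((1−f)δ)/sin δ ≈ 0.884, b = sin(fδ)/sin δ ≈ 0.295.
p = a·p₁ + b·p₂ ≈ (0.073, 0.639, -0.766); φ = arcsin(p_z) ≈ -49.99°, λ = atan2(p_y, p_x) ≈ 83.44°.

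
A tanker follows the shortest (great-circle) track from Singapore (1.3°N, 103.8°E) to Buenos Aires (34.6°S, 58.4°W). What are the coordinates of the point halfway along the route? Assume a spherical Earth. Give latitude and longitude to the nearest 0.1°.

≈ (58.7°S, 54.4°E)

From cos δ = sin φ₁ sin φ₂ + cos φ₁ cos φ₂ cos Δλ, the central angle is δ ≈ 2.492 rad (142.8°).
Interpolate at f = 1/2 with slerp weights a = sin((1−f)δ)/sin δ ≈ 1.567, b = sin(fδ)/sin δ ≈ 1.567.
p = a·p₁ + b·p₂ ≈ (0.302, 0.423, -0.854); φ = arcsin(p_z) ≈ -58.69°, λ = atan2(p_y, p_x) ≈ 54.44°.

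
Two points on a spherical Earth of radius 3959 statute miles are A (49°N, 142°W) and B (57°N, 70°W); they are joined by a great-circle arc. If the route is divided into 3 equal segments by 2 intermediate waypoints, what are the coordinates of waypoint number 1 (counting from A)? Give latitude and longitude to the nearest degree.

≈ (56°N, 122°W)

From cos δ = sin φ₁ sin φ₂ + cos φ₁ cos φ₂ cos Δλ, the central angle is δ ≈ 0.733 rad (42.0°).
Interpolate at f = 1/3 with slerp weights a = sin((1−f)δ)/sin δ ≈ 0.702, b = sin(fδ)/sin δ ≈ 0.362.
p = a·p₁ + b·p₂ ≈ (-0.295, -0.468, 0.833); φ = arcsin(p_z) ≈ 56.38°, λ = atan2(p_y, p_x) ≈ -122.23°.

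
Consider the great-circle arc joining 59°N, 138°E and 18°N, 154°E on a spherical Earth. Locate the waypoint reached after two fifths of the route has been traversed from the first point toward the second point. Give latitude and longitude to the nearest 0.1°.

Write both endpoints as unit vectors p₁, p₂ with components (cos φ cos λ, cos φ sin λ, sin φ).
The central angle between the endpoints is δ = arccos(p₁·p₂) ≈ 0.744 rad (42.6°).
Interpolate at f = 2/5 with slerp weights a = sin((1−f)δ)/sin δ ≈ 0.637, b = sin(fδ)/sin δ ≈ 0.433.
p = a·p₁ + b·p₂ ≈ (-0.614, 0.400, 0.680); φ = arcsin(p_z) ≈ 42.86°, λ = atan2(p_y, p_x) ≈ 146.91°.

≈ 42.9°N, 146.9°E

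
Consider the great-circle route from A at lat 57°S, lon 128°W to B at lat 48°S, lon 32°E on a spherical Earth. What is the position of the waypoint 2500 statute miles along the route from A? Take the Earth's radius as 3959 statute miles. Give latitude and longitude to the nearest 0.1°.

≈ lat 81.6°S, lon 21.7°W

Convert each endpoint to a unit vector on the sphere (x = cos φ cos λ, y = cos φ sin λ, z = sin φ).
The central angle between the endpoints is δ = arccos(p₁·p₂) ≈ 1.286 rad (73.7°). The total great-circle distance is δ·R ≈ 1.286 × 3959 ≈ 5092 mi, so the target fraction is f = 2500/5092 ≈ 0.491.
Interpolate at f ≈ 0.491 with slerp weights a = sin((1−f)δ)/sin δ ≈ 0.634, b = sin(fδ)/sin δ ≈ 0.615.
p = a·p₁ + b·p₂ ≈ (0.136, -0.054, -0.989); φ = arcsin(p_z) ≈ -81.57°, λ = atan2(p_y, p_x) ≈ -21.68°.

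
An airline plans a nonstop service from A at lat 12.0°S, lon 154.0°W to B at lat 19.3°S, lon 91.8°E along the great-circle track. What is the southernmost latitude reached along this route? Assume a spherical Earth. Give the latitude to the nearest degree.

≈ 28°S

The great circle lies in the plane with unit normal n̂ = (p₁ × p₂)/|p₁ × p₂|.
Here n̂_z ≈ -0.886; the vertex latitude is φ_max = arccos|n̂_z| ≈ 27.7°.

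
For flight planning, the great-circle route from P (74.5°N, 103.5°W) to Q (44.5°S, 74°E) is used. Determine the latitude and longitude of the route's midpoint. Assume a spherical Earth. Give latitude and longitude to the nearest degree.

≈ (30°N, 73°E)

From cos δ = sin φ₁ sin φ₂ + cos φ₁ cos φ₂ cos Δλ, the central angle is δ ≈ 2.618 rad (150.0°).
Interpolate at f = 1/2 with slerp weights a = sin((1−f)δ)/sin δ ≈ 1.931, b = sin(fδ)/sin δ ≈ 1.931.
p = a·p₁ + b·p₂ ≈ (0.259, 0.822, 0.507); φ = arcsin(p_z) ≈ 30.48°, λ = atan2(p_y, p_x) ≈ 72.50°.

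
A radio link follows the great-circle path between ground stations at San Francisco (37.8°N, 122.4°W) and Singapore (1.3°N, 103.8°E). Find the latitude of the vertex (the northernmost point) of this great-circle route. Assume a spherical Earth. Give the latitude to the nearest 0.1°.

≈ 47.6°N

The great circle lies in the plane with unit normal n̂ = (p₁ × p₂)/|p₁ × p₂|.
Here n̂_z ≈ -0.674; the vertex latitude is φ_max = arccos|n̂_z| ≈ 47.6°.
Check via Clairaut: cos φ_max = |cos φ₁| · sin C = cos(37.8°)·sin(58.5°) ≈ 0.674, again giving ≈ 47.6°.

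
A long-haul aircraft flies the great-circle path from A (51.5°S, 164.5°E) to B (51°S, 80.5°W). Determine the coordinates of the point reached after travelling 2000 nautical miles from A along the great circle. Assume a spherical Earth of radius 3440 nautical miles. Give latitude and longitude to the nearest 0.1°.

≈ (66.6°S, 133.9°W)

From cos δ = sin φ₁ sin φ₂ + cos φ₁ cos φ₂ cos Δλ, the central angle is δ ≈ 1.112 rad (63.7°). The total great-circle distance is δ·R ≈ 1.112 × 3440 ≈ 3826 nmi, so the target fraction is f = 2000/3826 ≈ 0.523.
Interpolate at f ≈ 0.523 with slerp weights a = sin((1−f)δ)/sin δ ≈ 0.565, b = sin(fδ)/sin δ ≈ 0.612.
p = a·p₁ + b·p₂ ≈ (-0.275, -0.286, -0.918); φ = arcsin(p_z) ≈ -66.61°, λ = atan2(p_y, p_x) ≈ -133.86°.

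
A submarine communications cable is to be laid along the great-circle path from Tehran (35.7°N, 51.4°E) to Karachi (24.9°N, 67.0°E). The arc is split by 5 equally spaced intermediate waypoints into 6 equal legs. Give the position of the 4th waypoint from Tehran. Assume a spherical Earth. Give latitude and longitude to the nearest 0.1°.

Write both endpoints as unit vectors p₁, p₂ with components (cos φ cos λ, cos φ sin λ, sin φ).
The central angle between the endpoints is δ = arccos(p₁·p₂) ≈ 0.301 rad (17.2°).
Interpolate at f = 4/6 with slerp weights a = sin((1−f)δ)/sin δ ≈ 0.338, b = sin(fδ)/sin δ ≈ 0.672.
p = a·p₁ + b·p₂ ≈ (0.409, 0.776, 0.480); φ = arcsin(p_z) ≈ 28.70°, λ = atan2(p_y, p_x) ≈ 62.18°.

≈ (28.7°N, 62.2°E)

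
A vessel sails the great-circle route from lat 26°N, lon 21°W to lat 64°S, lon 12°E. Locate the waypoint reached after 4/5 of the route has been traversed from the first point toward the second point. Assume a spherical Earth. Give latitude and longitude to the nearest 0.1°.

≈ lat 46.8°S, lon 1.3°W

Write both endpoints as unit vectors p₁, p₂ with components (cos φ cos λ, cos φ sin λ, sin φ).
The central angle between the endpoints is δ = arccos(p₁·p₂) ≈ 1.634 rad (93.6°).
Interpolate at f = 4/5 with slerp weights a = sin((1−f)δ)/sin δ ≈ 0.322, b = sin(fδ)/sin δ ≈ 0.967.
p = a·p₁ + b·p₂ ≈ (0.685, -0.015, -0.729); φ = arcsin(p_z) ≈ -46.76°, λ = atan2(p_y, p_x) ≈ -1.29°.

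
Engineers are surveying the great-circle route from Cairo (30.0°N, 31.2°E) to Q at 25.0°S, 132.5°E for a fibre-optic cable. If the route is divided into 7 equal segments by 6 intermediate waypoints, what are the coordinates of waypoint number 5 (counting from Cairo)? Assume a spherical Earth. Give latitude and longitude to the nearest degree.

The haversine formula gives a central angle δ ≈ 1.945 rad (111.4°) between the endpoints.
Interpolate at f = 5/7 with slerp weights a = sin((1−f)δ)/sin δ ≈ 0.567, b = sin(fδ)/sin δ ≈ 1.056.
p = a·p₁ + b·p₂ ≈ (-0.227, 0.960, -0.163); φ = arcsin(p_z) ≈ -9.39°, λ = atan2(p_y, p_x) ≈ 103.31°.

≈ 9°S, 103°E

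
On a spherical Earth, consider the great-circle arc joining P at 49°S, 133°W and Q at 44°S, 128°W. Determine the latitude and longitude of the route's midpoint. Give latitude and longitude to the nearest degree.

≈ 47°S, 130°W

Convert each endpoint to a unit vector on the sphere (x = cos φ cos λ, y = cos φ sin λ, z = sin φ).
The central angle between the endpoints is δ = arccos(p₁·p₂) ≈ 0.106 rad (6.1°).
Interpolate at f = 1/2 with slerp weights a = sin((1−f)δ)/sin δ ≈ 0.501, b = sin(fδ)/sin δ ≈ 0.501.
p = a·p₁ + b·p₂ ≈ (-0.446, -0.524, -0.726); φ = arcsin(p_z) ≈ -46.53°, λ = atan2(p_y, p_x) ≈ -130.38°.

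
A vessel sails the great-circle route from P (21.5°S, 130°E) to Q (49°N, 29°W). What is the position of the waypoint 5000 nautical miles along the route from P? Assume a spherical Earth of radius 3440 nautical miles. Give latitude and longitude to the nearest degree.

Write both endpoints as unit vectors p₁, p₂ with components (cos φ cos λ, cos φ sin λ, sin φ).
The central angle between the endpoints is δ = arccos(p₁·p₂) ≈ 2.580 rad (147.8°). The total great-circle distance is δ·R ≈ 2.580 × 3440 ≈ 8876 nmi, so the target fraction is f = 5000/8876 ≈ 0.563.
Interpolate at f ≈ 0.563 with slerp weights a = sin((1−f)δ)/sin δ ≈ 1.696, b = sin(fδ)/sin δ ≈ 1.865.
p = a·p₁ + b·p₂ ≈ (0.056, 0.615, 0.786); φ = arcsin(p_z) ≈ 51.83°, λ = atan2(p_y, p_x) ≈ 84.80°.

≈ (52°N, 85°E)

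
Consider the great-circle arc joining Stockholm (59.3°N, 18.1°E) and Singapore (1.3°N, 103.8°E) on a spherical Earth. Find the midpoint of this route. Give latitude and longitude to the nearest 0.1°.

Convert each endpoint to a unit vector on the sphere (x = cos φ cos λ, y = cos φ sin λ, z = sin φ).
The central angle between the endpoints is δ = arccos(p₁·p₂) ≈ 1.513 rad (86.7°).
Interpolate at f = 1/2 with slerp weights a = sin((1−f)δ)/sin δ ≈ 0.688, b = sin(fδ)/sin δ ≈ 0.688.
p = a·p₁ + b·p₂ ≈ (0.170, 0.777, 0.607); φ = arcsin(p_z) ≈ 37.36°, λ = atan2(p_y, p_x) ≈ 77.67°.

≈ (37.4°N, 77.7°E)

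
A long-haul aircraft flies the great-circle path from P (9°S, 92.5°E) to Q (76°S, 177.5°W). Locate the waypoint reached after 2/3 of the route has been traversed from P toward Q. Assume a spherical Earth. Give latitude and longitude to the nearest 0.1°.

The haversine formula gives a central angle δ ≈ 1.418 rad (81.3°) between the endpoints.
Interpolate at f = 2/3 with slerp weights a = sin((1−f)δ)/sin δ ≈ 0.461, b = sin(fδ)/sin δ ≈ 0.820.
p = a·p₁ + b·p₂ ≈ (-0.218, 0.446, -0.868); φ = arcsin(p_z) ≈ -60.23°, λ = atan2(p_y, p_x) ≈ 116.06°.

≈ (60.2°S, 116.1°E)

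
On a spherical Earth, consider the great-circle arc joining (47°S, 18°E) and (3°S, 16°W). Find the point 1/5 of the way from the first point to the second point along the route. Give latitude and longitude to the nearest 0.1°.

The haversine formula gives a central angle δ ≈ 0.924 rad (52.9°) between the endpoints.
Interpolate at f = 1/5 with slerp weights a = sin((1−f)δ)/sin δ ≈ 0.844, b = sin(fδ)/sin δ ≈ 0.230.
p = a·p₁ + b·p₂ ≈ (0.769, 0.115, -0.629); φ = arcsin(p_z) ≈ -39.01°, λ = atan2(p_y, p_x) ≈ 8.48°.

≈ (39.0°S, 8.5°E)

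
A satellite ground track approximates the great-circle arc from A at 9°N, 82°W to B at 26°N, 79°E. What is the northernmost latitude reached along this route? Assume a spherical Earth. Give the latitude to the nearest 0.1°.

The great circle lies in the plane with unit normal n̂ = (p₁ × p₂)/|p₁ × p₂|.
Here n̂_z ≈ +0.454; the vertex latitude is φ_max = arccos|n̂_z| ≈ 63.0°.
Check via Clairaut: cos φ_max = |cos φ₁| · sin C = cos(9.0°)·sin(27.3°) ≈ 0.454, again giving ≈ 63.0°.

≈ 63.0°N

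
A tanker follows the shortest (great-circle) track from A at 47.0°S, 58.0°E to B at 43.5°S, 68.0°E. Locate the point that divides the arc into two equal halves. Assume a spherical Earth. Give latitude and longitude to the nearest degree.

Write both endpoints as unit vectors p₁, p₂ with components (cos φ cos λ, cos φ sin λ, sin φ).
The central angle between the endpoints is δ = arccos(p₁·p₂) ≈ 0.137 rad (7.9°).
Interpolate at f = 1/2 with slerp weights a = sin((1−f)δ)/sin δ ≈ 0.501, b = sin(fδ)/sin δ ≈ 0.501.
p = a·p₁ + b·p₂ ≈ (0.317, 0.627, -0.712); φ = arcsin(p_z) ≈ -45.36°, λ = atan2(p_y, p_x) ≈ 63.15°.

≈ 45°S, 63°E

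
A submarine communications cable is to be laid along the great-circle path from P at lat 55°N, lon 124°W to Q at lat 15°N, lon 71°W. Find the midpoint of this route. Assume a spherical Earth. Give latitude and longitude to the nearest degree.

≈ lat 38°N, lon 90°W

Convert each endpoint to a unit vector on the sphere (x = cos φ cos λ, y = cos φ sin λ, z = sin φ).
The central angle between the endpoints is δ = arccos(p₁·p₂) ≈ 0.994 rad (56.9°).
Interpolate at f = 1/2 with slerp weights a = sin((1−f)δ)/sin δ ≈ 0.569, b = sin(fδ)/sin δ ≈ 0.569.
p = a·p₁ + b·p₂ ≈ (-0.004, -0.790, 0.613); φ = arcsin(p_z) ≈ 37.82°, λ = atan2(p_y, p_x) ≈ -90.26°.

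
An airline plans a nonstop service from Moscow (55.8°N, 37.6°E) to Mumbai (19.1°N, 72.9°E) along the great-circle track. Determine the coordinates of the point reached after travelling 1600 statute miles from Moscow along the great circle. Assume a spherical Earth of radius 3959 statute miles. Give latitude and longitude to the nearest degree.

Convert each endpoint to a unit vector on the sphere (x = cos φ cos λ, y = cos φ sin λ, z = sin φ).
The central angle between the endpoints is δ = arccos(p₁·p₂) ≈ 0.790 rad (45.2°). The total great-circle distance is δ·R ≈ 0.790 × 3959 ≈ 3126 mi, so the target fraction is f = 1600/3126 ≈ 0.512.
Interpolate at f ≈ 0.512 with slerp weights a = sin((1−f)δ)/sin δ ≈ 0.530, b = sin(fδ)/sin δ ≈ 0.554.
p = a·p₁ + b·p₂ ≈ (0.390, 0.682, 0.619); φ = arcsin(p_z) ≈ 38.25°, λ = atan2(p_y, p_x) ≈ 60.25°.

≈ 38°N, 60°E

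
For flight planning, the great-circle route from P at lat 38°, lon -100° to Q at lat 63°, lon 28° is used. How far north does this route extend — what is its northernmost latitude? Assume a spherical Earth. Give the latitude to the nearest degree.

The great circle lies in the plane with unit normal n̂ = (p₁ × p₂)/|p₁ × p₂|.
Here n̂_z ≈ +0.298; the vertex latitude is φ_max = arccos|n̂_z| ≈ 72.6°.
Check via Clairaut: cos φ_max = |cos φ₁| · sin C = cos(38.0°)·sin(22.3°) ≈ 0.298, again giving ≈ 72.6°.

≈ 73°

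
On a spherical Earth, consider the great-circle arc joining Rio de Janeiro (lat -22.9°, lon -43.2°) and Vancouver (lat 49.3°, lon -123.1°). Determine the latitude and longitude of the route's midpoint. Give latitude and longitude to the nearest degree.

≈ lat 17°, lon -75°

Convert each endpoint to a unit vector on the sphere (x = cos φ cos λ, y = cos φ sin λ, z = sin φ).
The central angle between the endpoints is δ = arccos(p₁·p₂) ≈ 1.762 rad (100.9°).
Interpolate at f = 1/2 with slerp weights a = sin((1−f)δ)/sin δ ≈ 0.786, b = sin(fδ)/sin δ ≈ 0.786.
p = a·p₁ + b·p₂ ≈ (0.248, -0.924, 0.290); φ = arcsin(p_z) ≈ 16.85°, λ = atan2(p_y, p_x) ≈ -75.00°.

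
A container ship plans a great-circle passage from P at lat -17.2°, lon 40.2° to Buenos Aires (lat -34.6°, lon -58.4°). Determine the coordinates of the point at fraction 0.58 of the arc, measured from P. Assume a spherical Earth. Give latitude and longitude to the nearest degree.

≈ lat -38°, lon -13°

Convert each endpoint to a unit vector on the sphere (x = cos φ cos λ, y = cos φ sin λ, z = sin φ).
The central angle between the endpoints is δ = arccos(p₁·p₂) ≈ 1.520 rad (87.1°).
Interpolate at f = 0.58 with slerp weights a = sin((1−f)δ)/sin δ ≈ 0.597, b = sin(fδ)/sin δ ≈ 0.773.
p = a·p₁ + b·p₂ ≈ (0.769, -0.174, -0.615); φ = arcsin(p_z) ≈ -37.98°, λ = atan2(p_y, p_x) ≈ -12.74°.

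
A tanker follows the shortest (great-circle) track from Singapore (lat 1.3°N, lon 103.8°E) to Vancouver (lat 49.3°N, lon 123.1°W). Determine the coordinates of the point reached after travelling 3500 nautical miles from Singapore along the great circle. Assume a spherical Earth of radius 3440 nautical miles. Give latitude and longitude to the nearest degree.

Convert each endpoint to a unit vector on the sphere (x = cos φ cos λ, y = cos φ sin λ, z = sin φ).
The central angle between the endpoints is δ = arccos(p₁·p₂) ≈ 2.013 rad (115.4°). The total great-circle distance is δ·R ≈ 2.013 × 3440 ≈ 6926 nmi, so the target fraction is f = 3500/6926 ≈ 0.505.
Interpolate at f ≈ 0.505 with slerp weights a = sin((1−f)δ)/sin δ ≈ 0.929, b = sin(fδ)/sin δ ≈ 0.941.
p = a·p₁ + b·p₂ ≈ (-0.557, 0.387, 0.735); φ = arcsin(p_z) ≈ 47.29°, λ = atan2(p_y, p_x) ≈ 145.17°.

≈ lat 47°N, lon 145°E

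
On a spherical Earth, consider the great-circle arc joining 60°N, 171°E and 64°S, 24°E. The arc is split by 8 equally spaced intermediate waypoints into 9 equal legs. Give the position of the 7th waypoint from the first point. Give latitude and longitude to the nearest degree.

The haversine formula gives a central angle δ ≈ 2.866 rad (164.2°) between the endpoints.
Interpolate at f = 7/9 with slerp weights a = sin((1−f)δ)/sin δ ≈ 2.184, b = sin(fδ)/sin δ ≈ 2.905.
p = a·p₁ + b·p₂ ≈ (0.085, 0.689, -0.720); φ = arcsin(p_z) ≈ -46.05°, λ = atan2(p_y, p_x) ≈ 82.96°.

≈ 46°S, 83°E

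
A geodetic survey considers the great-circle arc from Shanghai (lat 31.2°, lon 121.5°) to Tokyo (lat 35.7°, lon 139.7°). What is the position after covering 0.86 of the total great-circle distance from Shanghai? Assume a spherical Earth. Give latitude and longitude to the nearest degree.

Write both endpoints as unit vectors p₁, p₂ with components (cos φ cos λ, cos φ sin λ, sin φ).
The central angle between the endpoints is δ = arccos(p₁·p₂) ≈ 0.276 rad (15.8°).
Interpolate at f = 0.86 with slerp weights a = sin((1−f)δ)/sin δ ≈ 0.142, b = sin(fδ)/sin δ ≈ 0.863.
p = a·p₁ + b·p₂ ≈ (-0.598, 0.557, 0.577); φ = arcsin(p_z) ≈ 35.24°, λ = atan2(p_y, p_x) ≈ 137.04°.

≈ lat 35°, lon 137°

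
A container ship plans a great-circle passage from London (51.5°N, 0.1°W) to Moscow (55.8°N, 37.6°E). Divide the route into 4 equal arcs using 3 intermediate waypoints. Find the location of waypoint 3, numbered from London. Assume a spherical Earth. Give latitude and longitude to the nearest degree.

≈ 56°N, 28°E

Convert each endpoint to a unit vector on the sphere (x = cos φ cos λ, y = cos φ sin λ, z = sin φ).
The central angle between the endpoints is δ = arccos(p₁·p₂) ≈ 0.392 rad (22.5°).
Interpolate at f = 3/4 with slerp weights a = sin((1−f)δ)/sin δ ≈ 0.256, b = sin(fδ)/sin δ ≈ 0.759.
p = a·p₁ + b·p₂ ≈ (0.497, 0.260, 0.828); φ = arcsin(p_z) ≈ 55.87°, λ = atan2(p_y, p_x) ≈ 27.59°.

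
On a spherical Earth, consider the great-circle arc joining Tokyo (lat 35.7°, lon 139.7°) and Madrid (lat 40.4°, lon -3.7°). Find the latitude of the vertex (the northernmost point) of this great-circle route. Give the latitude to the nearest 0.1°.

The great circle lies in the plane with unit normal n̂ = (p₁ × p₂)/|p₁ × p₂|.
Here n̂_z ≈ -0.371; the vertex latitude is φ_max = arccos|n̂_z| ≈ 68.2°.
Check via Clairaut: cos φ_max = |cos φ₁| · sin C = cos(35.7°)·sin(27.2°) ≈ 0.371, again giving ≈ 68.2°.

≈ 68.2°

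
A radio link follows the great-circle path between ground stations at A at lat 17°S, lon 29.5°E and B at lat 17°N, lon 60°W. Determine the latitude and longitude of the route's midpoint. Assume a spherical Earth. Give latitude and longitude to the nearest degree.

≈ lat 0°N, lon 15°W

Write both endpoints as unit vectors p₁, p₂ with components (cos φ cos λ, cos φ sin λ, sin φ).
The central angle between the endpoints is δ = arccos(p₁·p₂) ≈ 1.648 rad (94.4°).
Interpolate at f = 1/2 with slerp weights a = sin((1−f)δ)/sin δ ≈ 0.736, b = sin(fδ)/sin δ ≈ 0.736.
p = a·p₁ + b·p₂ ≈ (0.965, -0.263, 0.000); φ = arcsin(p_z) ≈ 0.00°, λ = atan2(p_y, p_x) ≈ -15.25°.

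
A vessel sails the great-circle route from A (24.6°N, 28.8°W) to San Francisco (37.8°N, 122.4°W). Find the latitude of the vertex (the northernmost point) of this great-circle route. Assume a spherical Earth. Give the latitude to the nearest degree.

≈ 43°N

The great circle lies in the plane with unit normal n̂ = (p₁ × p₂)/|p₁ × p₂|.
Here n̂_z ≈ -0.733; the vertex latitude is φ_max = arccos|n̂_z| ≈ 42.8°.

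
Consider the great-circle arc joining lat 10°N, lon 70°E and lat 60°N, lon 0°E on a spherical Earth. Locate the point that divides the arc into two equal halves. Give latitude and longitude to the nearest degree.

Convert each endpoint to a unit vector on the sphere (x = cos φ cos λ, y = cos φ sin λ, z = sin φ).
The central angle between the endpoints is δ = arccos(p₁·p₂) ≈ 1.246 rad (71.4°).
Interpolate at f = 1/2 with slerp weights a = sin((1−f)δ)/sin δ ≈ 0.616, b = sin(fδ)/sin δ ≈ 0.616.
p = a·p₁ + b·p₂ ≈ (0.515, 0.570, 0.640); φ = arcsin(p_z) ≈ 39.80°, λ = atan2(p_y, p_x) ≈ 47.88°.

≈ lat 40°N, lon 48°E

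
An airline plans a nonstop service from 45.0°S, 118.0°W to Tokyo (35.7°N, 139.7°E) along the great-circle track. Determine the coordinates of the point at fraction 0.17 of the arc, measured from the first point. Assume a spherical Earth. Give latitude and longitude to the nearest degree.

≈ 35°S, 142°W

Write both endpoints as unit vectors p₁, p₂ with components (cos φ cos λ, cos φ sin λ, sin φ).
The central angle between the endpoints is δ = arccos(p₁·p₂) ≈ 2.135 rad (122.3°).
Interpolate at f = 0.17 with slerp weights a = sin((1−f)δ)/sin δ ≈ 1.160, b = sin(fδ)/sin δ ≈ 0.420.
p = a·p₁ + b·p₂ ≈ (-0.645, -0.503, -0.575); φ = arcsin(p_z) ≈ -35.08°, λ = atan2(p_y, p_x) ≈ -142.05°.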